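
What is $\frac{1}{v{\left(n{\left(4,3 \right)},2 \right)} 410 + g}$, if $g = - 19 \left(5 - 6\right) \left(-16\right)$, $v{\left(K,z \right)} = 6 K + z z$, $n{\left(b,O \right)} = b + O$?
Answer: $\frac{1}{18556} \approx 5.3891 \cdot 10^{-5}$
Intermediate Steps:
$n{\left(b,O \right)} = O + b$
$v{\left(K,z \right)} = z^{2} + 6 K$ ($v{\left(K,z \right)} = 6 K + z^{2} = z^{2} + 6 K$)
$g = -304$ ($g = \left(-19\right) \left(-1\right) \left(-16\right) = 19 \left(-16\right) = -304$)
$\frac{1}{v{\left(n{\left(4,3 \right)},2 \right)} 410 + g} = \frac{1}{\left(2^{2} + 6 \left(3 + 4\right)\right) 410 - 304} = \frac{1}{\left(4 + 6 \cdot 7\right) 410 - 304} = \frac{1}{\left(4 + 42\right) 410 - 304} = \frac{1}{46 \cdot 410 - 304} = \frac{1}{18860 - 304} = \frac{1}{18556}$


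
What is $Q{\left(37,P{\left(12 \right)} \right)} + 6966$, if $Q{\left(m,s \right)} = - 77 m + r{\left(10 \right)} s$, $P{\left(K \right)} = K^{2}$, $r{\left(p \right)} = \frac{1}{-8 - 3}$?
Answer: $\frac{45143}{11} \approx 4103.9$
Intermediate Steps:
$r{\left(p \right)} = - \frac{1}{11}$ ($r{\left(p \right)} = \frac{1}{-11} = - \frac{1}{11}$)
$Q{\left(m,s \right)} = - 77 m - \frac{s}{11}$
$Q{\left(37,P{\left(12 \right)} \right)} + 6966 = \left(\left(-77\right) 37 - \frac{12^{2}}{11}\right) + 6966 = \left(-2849 - \frac{144}{11}\right) + 6966 = - \frac{31483}{11} + 6966 = \frac{45143}{11}$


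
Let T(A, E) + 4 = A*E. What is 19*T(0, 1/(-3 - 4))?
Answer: -76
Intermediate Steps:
T(A, E) = -4 + A*E
19*T(0, 1/(-3 - 4)) = 19*(-4 + 0/(-3 - 4)) = 19*(-4 + 0/(-7)) = 19*(-4 + 0*(-1/7)) = 19*(-4 + 0) = 19*(-4) = -76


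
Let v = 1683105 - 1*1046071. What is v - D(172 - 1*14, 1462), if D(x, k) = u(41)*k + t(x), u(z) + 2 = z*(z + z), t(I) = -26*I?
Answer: -4271178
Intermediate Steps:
v = 637034 (v = 1683105 - 1046071 = 637034)
u(z) = -2 + 2*z² (u(z) = -2 + z*(z + z) = -2 + z*(2*z) = -2 + 2*z²)
D(x, k) = -26*x + 3360*k (D(x, k) = (-2 + 2*41²)*k - 26*x = (-2 + 2*1681)*k - 26*x = (-2 + 3362)*k - 26*x = 3360*k - 26*x = -26*x + 3360*k)
v - D(172 - 1*14, 1462) = 637034 - (-26*(172 - 1*14) + 3360*1462) = 637034 - (-26*(172 - 14) + 4912320) = 637034 - (-26*158 + 4912320) = 637034 - (-4108 + 4912320) = 637034 - 1*4908212 = 637034 - 4908212 = -4271178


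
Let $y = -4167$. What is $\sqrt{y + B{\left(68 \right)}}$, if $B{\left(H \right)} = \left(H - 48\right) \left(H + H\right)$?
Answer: $i \sqrt{1447} \approx 38.039 i$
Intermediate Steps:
$B{\left(H \right)} = 2 H \left(-48 + H\right)$ ($B{\left(H \right)} = \left(-48 + H\right) 2 H = 2 H \left(-48 + H\right)$)
$\sqrt{y + B{\left(68 \right)}} = \sqrt{-4167 + 2 \cdot 68 \left(-48 + 68\right)} = \sqrt{-4167 + 2 \cdot 68 \cdot 20} = \sqrt{-4167 + 2720} = \sqrt{-1447} = i \sqrt{1447}$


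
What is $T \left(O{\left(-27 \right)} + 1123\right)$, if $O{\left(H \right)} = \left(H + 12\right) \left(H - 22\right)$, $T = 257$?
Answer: $477506$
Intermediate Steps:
$O{\left(H \right)} = \left(-22 + H\right) \left(12 + H\right)$ ($O{\left(H \right)} = \left(12 + H\right) \left(-22 + H\right) = \left(-22 + H\right) \left(12 + H\right)$)
$T \left(O{\left(-27 \right)} + 1123\right) = 257 \left(\left(-264 + \left(-27\right)^{2} - -270\right) + 1123\right) = 257 \left(\left(-264 + 729 + 270\right) + 1123\right) = 257 \left(735 + 1123\right) = 257 \cdot 1858 = 477506$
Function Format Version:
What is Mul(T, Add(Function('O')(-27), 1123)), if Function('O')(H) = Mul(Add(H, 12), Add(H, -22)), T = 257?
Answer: 477506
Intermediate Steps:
Function('O')(H) = Mul(Add(-22, H), Add(12, H)) (Function('O')(H) = Mul(Add(12, H), Add(-22, H)) = Mul(Add(-22, H), Add(12, H)))
Mul(T, Add(Function('O')(-27), 1123)) = Mul(257, Add(Add(-264, Pow(-27, 2), Mul(-10, -27)), 1123)) = Mul(257, Add(Add(-264, 729, 270), 1123)) = Mul(257, Add(735, 1123)) = Mul(257, 1858) = 477506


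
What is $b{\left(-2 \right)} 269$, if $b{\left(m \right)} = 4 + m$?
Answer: $538$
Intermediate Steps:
$b{\left(-2 \right)} 269 = \left(4 - 2\right) 269 = 2 \cdot 269 = 538$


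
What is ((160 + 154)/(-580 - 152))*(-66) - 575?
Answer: -33348/61 ≈ -546.69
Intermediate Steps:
((160 + 154)/(-580 - 152))*(-66) - 575 = (314/(-732))*(-66) - 575 = (314*(-1/732))*(-66) - 575 = -157/366*(-66) - 575 = 1727/61 - 575 = -33348/61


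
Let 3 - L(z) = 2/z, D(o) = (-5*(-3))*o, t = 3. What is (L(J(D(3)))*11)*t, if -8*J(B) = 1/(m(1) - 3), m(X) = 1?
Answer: -957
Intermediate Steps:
D(o) = 15*o
J(B) = 1/16 (J(B) = -1/(8*(1 - 3)) = -⅛/(-2) = -⅛*(-½) = 1/16)
L(z) = 3 - 2/z
(L(J(D(3)))*11)*t = ((3 - 2/1/16)*11)*3 = ((3 - 2*16)*11)*3 = ((3 - 32)*11)*3 = -29*11*3 = -319*3 = -957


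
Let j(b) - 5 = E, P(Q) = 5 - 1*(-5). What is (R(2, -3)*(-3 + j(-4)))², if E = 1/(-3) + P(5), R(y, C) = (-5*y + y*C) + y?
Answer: 240100/9 ≈ 26678.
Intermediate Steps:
P(Q) = 10 (P(Q) = 5 + 5 = 10)
R(y, C) = -4*y + C*y (R(y, C) = (-5*y + C*y) + y = -4*y + C*y)
E = 29/3 (E = 1/(-3) + 10 = -⅓ + 10 = 29/3 ≈ 9.6667)
j(b) = 44/3 (j(b) = 5 + 29/3 = 44/3)
(R(2, -3)*(-3 + j(-4)))² = ((2*(-4 - 3))*(-3 + 44/3))² = ((2*(-7))*(35/3))² = (-14*35/3)² = (-490/3)² = 240100/9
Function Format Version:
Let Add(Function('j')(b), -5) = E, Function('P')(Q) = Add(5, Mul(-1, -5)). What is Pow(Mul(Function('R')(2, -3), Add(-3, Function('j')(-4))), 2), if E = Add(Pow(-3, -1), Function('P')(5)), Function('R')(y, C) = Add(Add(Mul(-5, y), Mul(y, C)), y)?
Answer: Rational(240100, 9) ≈ 26678.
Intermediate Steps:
Function('P')(Q) = 10 (Function('P')(Q) = Add(5, 5) = 10)
Function('R')(y, C) = Add(Mul(-4, y), Mul(C, y)) (Function('R')(y, C) = Add(Add(Mul(-5, y), Mul(C, y)), y) = Add(Mul(-4, y), Mul(C, y)))
E = Rational(29, 3) (E = Add(Pow(-3, -1), 10) = Add(Rational(-1, 3), 10) = Rational(29, 3) ≈ 9.6667)
Function('j')(b) = Rational(44, 3) (Function('j')(b) = Add(5, Rational(29, 3)) = Rational(44, 3))
Pow(Mul(Function('R')(2, -3), Add(-3, Function('j')(-4))), 2) = Pow(Mul(Mul(2, Add(-4, -3)), Add(-3, Rational(44, 3))), 2) = Pow(Mul(Mul(2, -7), Rational(35, 3)), 2) = Pow(Mul(-14, Rational(35, 3)), 2) = Pow(Rational(-490, 3), 2) = Rational(240100, 9)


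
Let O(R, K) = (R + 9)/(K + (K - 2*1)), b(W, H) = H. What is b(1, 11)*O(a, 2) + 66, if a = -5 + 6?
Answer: 121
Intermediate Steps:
a = 1
O(R, K) = (9 + R)/(-2 + 2*K) (O(R, K) = (9 + R)/(K + (K - 2)) = (9 + R)/(K + (-2 + K)) = (9 + R)/(-2 + 2*K))
b(1, 11)*O(a, 2) + 66 = 11*((9 + 1)/(2*(-1 + 2))) + 66 = 11*((½)*10/1) + 66 = 11*((½)*1*10) + 66 = 11*5 + 66 = 55 + 66 = 121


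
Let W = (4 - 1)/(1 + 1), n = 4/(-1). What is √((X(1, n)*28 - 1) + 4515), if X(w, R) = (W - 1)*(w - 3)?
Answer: √4486 ≈ 66.978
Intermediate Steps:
n = -4 (n = 4*(-1) = -4)
W = 3/2 ≈ 1.5000
X(w, R) = -3/2 + w/2 (X(w, R) = (3/2 - 1)*(w - 3) = (-3 + w)/2 = -3/2 + w/2)
√((X(1, n)*28 - 1) + 4515) = √(((-3/2 + (½)*1)*28 - 1) + 4515) = √(((-3/2 + ½)*28 - 1) + 4515) = √((-1*28 - 1) + 4515) = √((-28 - 1) + 4515) = √(-29 + 4515) = √4486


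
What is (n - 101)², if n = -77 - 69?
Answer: 61009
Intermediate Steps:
n = -146
(n - 101)² = (-146 - 101)² = (-247)² = 61009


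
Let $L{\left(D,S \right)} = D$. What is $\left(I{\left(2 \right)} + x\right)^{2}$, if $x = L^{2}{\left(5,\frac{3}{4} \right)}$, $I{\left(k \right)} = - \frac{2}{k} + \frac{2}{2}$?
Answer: $625$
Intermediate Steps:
$I{\left(k \right)} = 1 - \frac{2}{k}$ ($I{\left(k \right)} = - \frac{2}{k} + 2 \cdot \frac{1}{2} = - \frac{2}{k} + 1 = 1 - \frac{2}{k}$)
$x = 25$ ($x = 5^{2} = 25$)
$\left(I{\left(2 \right)} + x\right)^{2} = \left(\frac{-2 + 2}{2} + 25\right)^{2} = \left(\frac{1}{2} \cdot 0 + 25\right)^{2} = \left(0 + 25\right)^{2} = 25^{2} = 625$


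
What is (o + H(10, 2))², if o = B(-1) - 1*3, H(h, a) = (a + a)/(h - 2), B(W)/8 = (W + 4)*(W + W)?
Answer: 10201/4 ≈ 2550.3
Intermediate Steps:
B(W) = 16*W*(4 + W) (B(W) = 8*((W + 4)*(W + W)) = 8*((4 + W)*(2*W)) = 8*(2*W*(4 + W)) = 16*W*(4 + W))
H(h, a) = 2*a/(-2 + h) (H(h, a) = (2*a)/(-2 + h) = 2*a/(-2 + h))
o = -51 (o = 16*(-1)*(4 - 1) - 1*3 = 16*(-1)*3 - 3 = -48 - 3 = -51)
(o + H(10, 2))² = (-51 + 2*2/(-2 + 10))² = (-51 + 2*2/8)² = (-51 + 2*2*(⅛))² = (-51 + ½)² = (-101/2)² = 10201/4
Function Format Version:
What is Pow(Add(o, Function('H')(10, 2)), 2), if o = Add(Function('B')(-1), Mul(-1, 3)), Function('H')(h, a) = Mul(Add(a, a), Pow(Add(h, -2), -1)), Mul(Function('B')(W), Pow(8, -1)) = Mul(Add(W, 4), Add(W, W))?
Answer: Rational(10201, 4) ≈ 2550.3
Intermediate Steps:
Function('B')(W) = Mul(16, W, Add(4, W)) (Function('B')(W) = Mul(8, Mul(Add(W, 4), Add(W, W))) = Mul(8, Mul(Add(4, W), Mul(2, W))) = Mul(8, Mul(2, W, Add(4, W))) = Mul(16, W, Add(4, W)))
Function('H')(h, a) = Mul(2, a, Pow(Add(-2, h), -1)) (Function('H')(h, a) = Mul(Mul(2, a), Pow(Add(-2, h), -1)) = Mul(2, a, Pow(Add(-2, h), -1)))
o = -51 (o = Add(Mul(16, -1, Add(4, -1)), Mul(-1, 3)) = Add(Mul(16, -1, 3), -3) = Add(-48, -3) = -51)
Pow(Add(o, Function('H')(10, 2)), 2) = Pow(Add(-51, Mul(2, 2, Pow(Add(-2, 10), -1))), 2) = Pow(Add(-51, Mul(2, 2, Pow(8, -1))), 2) = Pow(Add(-51, Mul(2, 2, Rational(1, 8))), 2) = Pow(Add(-51, Rational(1, 2)), 2) = Pow(Rational(-101, 2), 2) = Rational(10201, 4)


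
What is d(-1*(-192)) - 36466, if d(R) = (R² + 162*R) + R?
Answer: 31694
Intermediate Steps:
d(R) = R² + 163*R
d(-1*(-192)) - 36466 = (-1*(-192))*(163 - 1*(-192)) - 36466 = 192*(163 + 192) - 36466 = 192*355 - 36466 = 68160 - 36466 = 31694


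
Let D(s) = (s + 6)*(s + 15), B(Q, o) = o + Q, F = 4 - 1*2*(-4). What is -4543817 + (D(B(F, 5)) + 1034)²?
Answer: -1410917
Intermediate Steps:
F = 12 (F = 4 - 2*(-4) = 4 - 1*(-8) = 4 + 8 = 12)
B(Q, o) = Q + o
D(s) = (6 + s)*(15 + s)
-4543817 + (D(B(F, 5)) + 1034)² = -4543817 + ((90 + (12 + 5)² + 21*(12 + 5)) + 1034)² = -4543817 + ((90 + 17² + 21*17) + 1034)² = -4543817 + ((90 + 289 + 357) + 1034)² = -4543817 + (736 + 1034)² = -4543817 + 1770² = -4543817 + 3132900 = -1410917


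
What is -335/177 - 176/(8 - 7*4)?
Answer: 6113/885 ≈ 6.9073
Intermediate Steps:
-335/177 - 176/(8 - 7*4) = -335*1/177 - 176/(8 - 28) = -335/177 - 176/(-20) = -335/177 - 176*(-1/20) = -335/177 + 44/5 = 6113/885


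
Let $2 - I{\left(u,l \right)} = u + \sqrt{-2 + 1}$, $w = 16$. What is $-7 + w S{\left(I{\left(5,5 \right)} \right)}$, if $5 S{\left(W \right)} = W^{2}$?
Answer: $\frac{93}{5} + \frac{96 i}{5} \approx 18.6 + 19.2 i$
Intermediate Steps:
$I{\left(u,l \right)} = 2 - i - u$ ($I{\left(u,l \right)} = 2 - \left(u + \sqrt{-2 + 1}\right) = 2 - \left(u + \sqrt{-1}\right) = 2 - \left(u + i\right) = 2 - \left(i + u\right) = 2 - i - u$)
$S{\left(W \right)} = \frac{W^{2}}{5}$
$-7 + w S{\left(I{\left(5,5 \right)} \right)} = -7 + 16 \frac{\left(2 - i - 5\right)^{2}}{5} = -7 + 16 \frac{\left(-3 - i\right)^{2}}{5} = -7 + \frac{16 \left(-3 - i\right)^{2}}{5}$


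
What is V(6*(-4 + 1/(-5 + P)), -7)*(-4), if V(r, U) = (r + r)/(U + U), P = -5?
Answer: -492/35 ≈ -14.057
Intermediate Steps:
V(r, U) = r/U (V(r, U) = (2*r)/((2*U)) = (2*r)*(1/(2*U)) = r/U)
V(6*(-4 + 1/(-5 + P)), -7)*(-4) = ((6*(-4 + 1/(-5 - 5)))/(-7))*(-4) = ((6*(-4 + 1/(-10)))*(-⅐))*(-4) = ((6*(-4 - ⅒))*(-⅐))*(-4) = ((6*(-41/10))*(-⅐))*(-4) = -123/5*(-⅐)*(-4) = (123/35)*(-4) = -492/35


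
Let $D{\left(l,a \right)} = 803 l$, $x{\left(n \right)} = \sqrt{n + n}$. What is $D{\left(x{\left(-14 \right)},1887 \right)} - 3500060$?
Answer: $-3500060 + 1606 i \sqrt{7} \approx -3.5001 \cdot 10^{6} + 4249.1 i$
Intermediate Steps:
$x{\left(n \right)} = \sqrt{2} \sqrt{n}$ ($x{\left(n \right)} = \sqrt{2 n} = \sqrt{2} \sqrt{n}$)
$D{\left(x{\left(-14 \right)},1887 \right)} - 3500060 = 803 \sqrt{2} \sqrt{-14} - 3500060 = 803 \sqrt{2} i \sqrt{14} - 3500060 = 803 \cdot 2 i \sqrt{7} - 3500060 = 1606 i \sqrt{7} - 3500060 = -3500060 + 1606 i \sqrt{7}$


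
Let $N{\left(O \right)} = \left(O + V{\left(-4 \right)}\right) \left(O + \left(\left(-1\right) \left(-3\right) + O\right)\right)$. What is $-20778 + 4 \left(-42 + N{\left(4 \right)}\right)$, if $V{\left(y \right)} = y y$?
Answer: $-20066$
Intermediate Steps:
$V{\left(y \right)} = y^{2}$
$N{\left(O \right)} = \left(3 + 2 O\right) \left(16 + O\right)$ ($N{\left(O \right)} = \left(O + \left(-4\right)^{2}\right) \left(O + \left(\left(-1\right) \left(-3\right) + O\right)\right) = \left(O + 16\right) \left(O + \left(3 + O\right)\right) = \left(16 + O\right) \left(3 + 2 O\right) = \left(3 + 2 O\right) \left(16 + O\right)$)
$-20778 + 4 \left(-42 + N{\left(4 \right)}\right) = -20778 + 4 \left(-42 + \left(48 + 2 \cdot 4^{2} + 35 \cdot 4\right)\right) = -20778 + 4 \left(-42 + \left(48 + 2 \cdot 16 + 140\right)\right) = -20778 + 4 \left(-42 + \left(48 + 32 + 140\right)\right) = -20778 + 4 \left(-42 + 220\right) = -20778 + 4 \cdot 178 = -20778 + 712 = -20066$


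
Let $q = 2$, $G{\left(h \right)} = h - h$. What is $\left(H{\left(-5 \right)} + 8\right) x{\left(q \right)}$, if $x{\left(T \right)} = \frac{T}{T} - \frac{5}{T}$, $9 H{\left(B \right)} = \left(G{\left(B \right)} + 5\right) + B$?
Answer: $-12$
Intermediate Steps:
$G{\left(h \right)} = 0$
$H{\left(B \right)} = \frac{5}{9} + \frac{B}{9}$ ($H{\left(B \right)} = \frac{\left(0 + 5\right) + B}{9} = \frac{5 + B}{9} = \frac{5}{9} + \frac{B}{9}$)
$x{\left(T \right)} = 1 - \frac{5}{T}$
$\left(H{\left(-5 \right)} + 8\right) x{\left(q \right)} = \left(\left(\frac{5}{9} + \frac{1}{9} \left(-5\right)\right) + 8\right) \frac{-5 + 2}{2} = \left(\left(\frac{5}{9} - \frac{5}{9}\right) + 8\right) \frac{1}{2} \left(-3\right) = \left(0 + 8\right) \left(- \frac{3}{2}\right) = 8 \left(- \frac{3}{2}\right) = -12$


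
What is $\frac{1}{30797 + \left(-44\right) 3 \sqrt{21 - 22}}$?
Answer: $\frac{30797}{948472633} + \frac{132 i}{948472633} \approx 3.247 \cdot 10^{-5} + 1.3917 \cdot 10^{-7} i$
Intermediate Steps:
$\frac{1}{30797 + \left(-44\right) 3 \sqrt{21 - 22}} = \frac{1}{30797 - 132 \sqrt{-1}} = \frac{1}{30797 - 132 i} = \frac{30797 + 132 i}{948472633}$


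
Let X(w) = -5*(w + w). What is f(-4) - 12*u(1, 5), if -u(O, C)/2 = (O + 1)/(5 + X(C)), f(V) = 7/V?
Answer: -169/60 ≈ -2.8167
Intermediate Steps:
X(w) = -10*w
u(O, C) = -2*(1 + O)/(5 - 10*C) (u(O, C) = -2*(O + 1)/(5 - 10*C) = -2*(1 + O)/(5 - 10*C))
f(-4) - 12*u(1, 5) = 7/(-4) - 24*(1 + 1)/(5*(-1 + 2*5)) = 7*(-¼) - 24*2/(5*(-1 + 10)) = -7/4 - 24*2/(5*9) = -7/4 - 12*4/45 = -7/4 - 16/15 = -169/60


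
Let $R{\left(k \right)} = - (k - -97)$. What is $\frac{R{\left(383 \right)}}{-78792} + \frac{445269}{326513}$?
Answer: $\frac{133486217}{97449289} \approx 1.3698$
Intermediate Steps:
$R{\left(k \right)} = -97 - k$ ($R{\left(k \right)} = - (k + 97) = - (97 + k) = -97 - k$)
$\frac{R{\left(383 \right)}}{-78792} + \frac{445269}{326513} = \frac{-97 - 383}{-78792} + \frac{445269}{326513} = \left(-97 - 383\right) \left(- \frac{1}{78792}\right) + 445269 \cdot \frac{1}{326513} = \left(-480\right) \left(- \frac{1}{78792}\right) + \frac{40479}{29683} = \frac{20}{3283} + \frac{40479}{29683} = \frac{133486217}{97449289}$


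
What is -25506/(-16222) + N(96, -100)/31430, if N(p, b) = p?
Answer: 200802723/127464365 ≈ 1.5754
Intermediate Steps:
-25506/(-16222) + N(96, -100)/31430 = -25506/(-16222) + 96/31430 = -25506*(-1/16222) + 96*(1/31430) = 12753/8111 + 48/15715 = 200802723/127464365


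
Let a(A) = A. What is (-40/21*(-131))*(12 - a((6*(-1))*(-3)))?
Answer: -10480/7 ≈ -1497.1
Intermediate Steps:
(-40/21*(-131))*(12 - a((6*(-1))*(-3))) = (-40/21*(-131))*(12 - 6*(-1)*(-3)) = (-40*1/21*(-131))*(12 - (-6)*(-3)) = (-40/21*(-131))*(12 - 1*18) = 5240*(12 - 18)/21 = (5240/21)*(-6) = -10480/7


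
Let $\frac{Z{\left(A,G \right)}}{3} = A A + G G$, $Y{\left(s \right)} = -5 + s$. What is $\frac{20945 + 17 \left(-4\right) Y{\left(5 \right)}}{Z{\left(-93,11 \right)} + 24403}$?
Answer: $\frac{20945}{50713} \approx 0.41301$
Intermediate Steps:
$Z{\left(A,G \right)} = 3 A^{2} + 3 G^{2}$ ($Z{\left(A,G \right)} = 3 \left(A A + G G\right) = 3 \left(A^{2} + G^{2}\right) = 3 A^{2} + 3 G^{2}$)
$\frac{20945 + 17 \left(-4\right) Y{\left(5 \right)}}{Z{\left(-93,11 \right)} + 24403} = \frac{20945 + 17 \left(-4\right) \left(-5 + 5\right)}{\left(3 \left(-93\right)^{2} + 3 \cdot 11^{2}\right) + 24403} = \frac{20945 - 0}{\left(3 \cdot 8649 + 3 \cdot 121\right) + 24403} = \frac{20945 + 0}{\left(25947 + 363\right) + 24403} = \frac{20945}{26310 + 24403} = \frac{20945}{50713}$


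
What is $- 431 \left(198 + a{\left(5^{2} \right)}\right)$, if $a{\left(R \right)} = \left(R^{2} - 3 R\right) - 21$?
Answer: $-313337$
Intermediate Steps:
$a{\left(R \right)} = -21 + R^{2} - 3 R$
$- 431 \left(198 + a{\left(5^{2} \right)}\right) = - 431 \left(198 - \left(21 - 625 + 75\right)\right) = - 431 \left(198 - \left(96 - 625\right)\right) = - 431 \left(198 - -529\right) = - 431 \left(198 + 529\right) = \left(-431\right) 727 = -313337$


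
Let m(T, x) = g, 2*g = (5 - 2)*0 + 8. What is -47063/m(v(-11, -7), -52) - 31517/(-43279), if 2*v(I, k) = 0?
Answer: -2036713509/173116 ≈ -11765.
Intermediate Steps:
v(I, k) = 0 (v(I, k) = (½)*0 = 0)
g = 4 (g = ((5 - 2)*0 + 8)/2 = (3*0 + 8)/2 = (0 + 8)/2 = (½)*8 = 4)
m(T, x) = 4
-47063/m(v(-11, -7), -52) - 31517/(-43279) = -47063/4 - 31517/(-43279) = -47063*¼ - 31517*(-1/43279) = -47063/4 + 31517/43279 = -2036713509/173116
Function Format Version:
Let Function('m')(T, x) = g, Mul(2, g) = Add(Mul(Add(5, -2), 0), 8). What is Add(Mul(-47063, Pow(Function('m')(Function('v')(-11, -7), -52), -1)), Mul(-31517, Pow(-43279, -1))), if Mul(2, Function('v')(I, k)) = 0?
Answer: Rational(-2036713509, 173116) ≈ -11765.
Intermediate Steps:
Function('v')(I, k) = 0 (Function('v')(I, k) = Mul(Rational(1, 2), 0) = 0)
g = 4 (g = Mul(Rational(1, 2), Add(Mul(Add(5, -2), 0), 8)) = Mul(Rational(1, 2), Add(Mul(3, 0), 8)) = Mul(Rational(1, 2), Add(0, 8)) = Mul(Rational(1, 2), 8) = 4)
Function('m')(T, x) = 4
Add(Mul(-47063, Pow(Function('m')(Function('v')(-11, -7), -52), -1)), Mul(-31517, Pow(-43279, -1))) = Add(Mul(-47063, Pow(4, -1)), Mul(-31517, Pow(-43279, -1))) = Add(Mul(-47063, Rational(1, 4)), Mul(-31517, Rational(-1, 43279))) = Add(Rational(-47063, 4), Rational(31517, 43279)) = Rational(-2036713509, 173116)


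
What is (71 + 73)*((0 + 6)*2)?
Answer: 1728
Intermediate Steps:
(71 + 73)*((0 + 6)*2) = 144*(6*2) = 144*12 = 1728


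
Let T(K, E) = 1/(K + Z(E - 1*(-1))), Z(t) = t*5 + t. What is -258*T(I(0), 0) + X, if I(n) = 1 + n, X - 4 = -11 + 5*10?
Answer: 43/7 ≈ 6.1429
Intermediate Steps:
X = 43 (X = 4 + (-11 + 5*10) = 4 + (-11 + 50) = 4 + 39 = 43)
Z(t) = 6*t (Z(t) = 5*t + t = 6*t)
T(K, E) = 1/(6 + K + 6*E) (T(K, E) = 1/(K + 6*(E - 1*(-1))) = 1/(K + 6*(E + 1)) = 1/(K + 6*(1 + E)) = 1/(K + (6 + 6*E)) = 1/(6 + K + 6*E))
-258*T(I(0), 0) + X = -258/(6 + (1 + 0) + 6*0) + 43 = -258/(6 + 1 + 0) + 43 = -258/7 + 43 = 43/7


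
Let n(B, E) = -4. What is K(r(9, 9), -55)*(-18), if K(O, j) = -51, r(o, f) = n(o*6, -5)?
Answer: 918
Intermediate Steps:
r(o, f) = -4
K(r(9, 9), -55)*(-18) = -51*(-18) = 918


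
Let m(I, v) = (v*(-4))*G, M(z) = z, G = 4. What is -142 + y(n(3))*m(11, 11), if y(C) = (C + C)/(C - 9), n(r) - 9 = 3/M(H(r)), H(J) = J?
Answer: -3662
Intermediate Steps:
m(I, v) = -16*v (m(I, v) = (v*(-4))*4 = -4*v*4 = -16*v)
n(r) = 9 + 3/r
y(C) = 2*C/(-9 + C) (y(C) = (2*C)/(-9 + C) = 2*C/(-9 + C))
-142 + y(n(3))*m(11, 11) = -142 + (2*(9 + 3/3)/(-9 + (9 + 3/3)))*(-16*11) = -142 + (2*(9 + 3*(1/3))/(-9 + (9 + 3*(1/3))))*(-176) = -142 + (2*(9 + 1)/(-9 + (9 + 1)))*(-176) = -142 + (2*10/(-9 + 10))*(-176) = -142 + (2*10/1)*(-176) = -142 + (2*10*1)*(-176) = -142 + 20*(-176) = -142 - 3520 = -3662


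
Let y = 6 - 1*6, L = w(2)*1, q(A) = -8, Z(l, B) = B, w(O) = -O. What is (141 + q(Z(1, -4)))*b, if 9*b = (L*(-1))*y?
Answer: 0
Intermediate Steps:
L = -2 (L = -1*2*1 = -2*1 = -2)
y = 0 (y = 6 - 6 = 0)
b = 0 (b = (-2*(-1)*0)/9 = (2*0)/9 = (⅑)*0 = 0)
(141 + q(Z(1, -4)))*b = (141 - 8)*0 = 133*0 = 0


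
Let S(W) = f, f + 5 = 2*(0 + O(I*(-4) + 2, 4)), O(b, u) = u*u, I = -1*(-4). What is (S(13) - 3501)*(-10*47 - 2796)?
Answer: 11346084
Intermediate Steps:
I = 4
O(b, u) = u²
f = 27 (f = -5 + 2*(0 + 4²) = -5 + 2*(0 + 16) = -5 + 2*16 = -5 + 32 = 27)
S(W) = 27
(S(13) - 3501)*(-10*47 - 2796) = (27 - 3501)*(-10*47 - 2796) = -3474*(-470 - 2796) = -3474*(-3266) = 11346084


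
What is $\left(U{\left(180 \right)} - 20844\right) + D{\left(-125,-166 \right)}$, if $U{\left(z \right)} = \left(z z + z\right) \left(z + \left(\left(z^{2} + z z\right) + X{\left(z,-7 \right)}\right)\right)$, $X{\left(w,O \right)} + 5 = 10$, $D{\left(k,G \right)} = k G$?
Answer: $2117211206$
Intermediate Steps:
$D{\left(k,G \right)} = G k$
$X{\left(w,O \right)} = 5$ ($X{\left(w,O \right)} = -5 + 10 = 5$)
$U{\left(z \right)} = \left(z + z^{2}\right) \left(5 + z + 2 z^{2}\right)$ ($U{\left(z \right)} = \left(z z + z\right) \left(z + \left(\left(z^{2} + z z\right) + 5\right)\right) = \left(z^{2} + z\right) \left(z + \left(\left(z^{2} + z^{2}\right) + 5\right)\right) = \left(z + z^{2}\right) \left(z + \left(2 z^{2} + 5\right)\right) = \left(z + z^{2}\right) \left(z + \left(5 + 2 z^{2}\right)\right) = \left(z + z^{2}\right) \left(5 + z + 2 z^{2}\right)$)
$\left(U{\left(180 \right)} - 20844\right) + D{\left(-125,-166 \right)} = \left(180 \left(5 + 2 \cdot 180^{3} + 3 \cdot 180^{2} + 6 \cdot 180\right) - 20844\right) - -20750 = \left(180 \left(5 + 2 \cdot 5832000 + 3 \cdot 32400 + 1080\right) - 20844\right) + 20750 = \left(180 \left(5 + 11664000 + 97200 + 1080\right) - 20844\right) + 20750 = \left(180 \cdot 11762285 - 20844\right) + 20750 = \left(2117211300 - 20844\right) + 20750 = 2117190456 + 20750 = 2117211206$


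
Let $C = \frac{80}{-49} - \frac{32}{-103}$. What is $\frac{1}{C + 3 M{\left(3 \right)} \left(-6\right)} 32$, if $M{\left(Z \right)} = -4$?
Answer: $\frac{20188}{44589} \approx 0.45276$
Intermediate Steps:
$C = - \frac{6672}{5047}$ ($C = 80 \left(- \frac{1}{49}\right) - - \frac{32}{103} = - \frac{80}{49} + \frac{32}{103} = - \frac{6672}{5047} \approx -1.322$)
$\frac{1}{C + 3 M{\left(3 \right)} \left(-6\right)} 32 = \frac{1}{- \frac{6672}{5047} + 3 \left(-4\right) \left(-6\right)} 32 = \frac{1}{- \frac{6672}{5047} - -72} \cdot 32 = \frac{1}{- \frac{6672}{5047} + 72} \cdot 32 = \frac{1}{\frac{356712}{5047}} \cdot 32 = \frac{5047}{356712} \cdot 32 = \frac{20188}{44589}$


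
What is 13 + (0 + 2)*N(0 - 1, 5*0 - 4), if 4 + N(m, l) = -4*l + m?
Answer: 35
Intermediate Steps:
N(m, l) = -4 + m - 4*l (N(m, l) = -4 + (-4*l + m) = -4 + (m - 4*l) = -4 + m - 4*l)
13 + (0 + 2)*N(0 - 1, 5*0 - 4) = 13 + (0 + 2)*(-4 + (0 - 1) - 4*(5*0 - 4)) = 13 + 2*(-4 - 1 - 4*(0 - 4)) = 13 + 2*(-4 - 1 - 4*(-4)) = 13 + 2*(-4 - 1 + 16) = 13 + 2*11 = 13 + 22 = 35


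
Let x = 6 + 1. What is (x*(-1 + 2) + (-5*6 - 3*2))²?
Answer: 841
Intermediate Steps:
x = 7
(x*(-1 + 2) + (-5*6 - 3*2))² = (7*(-1 + 2) + (-5*6 - 3*2))² = (7*1 + (-30 - 6))² = (7 - 36)² = (-29)² = 841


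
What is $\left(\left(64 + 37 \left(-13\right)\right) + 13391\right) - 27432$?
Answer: $-14458$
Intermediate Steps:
$\left(\left(64 + 37 \left(-13\right)\right) + 13391\right) - 27432 = \left(\left(64 - 481\right) + 13391\right) - 27432 = \left(-417 + 13391\right) - 27432 = 12974 - 27432 = -14458$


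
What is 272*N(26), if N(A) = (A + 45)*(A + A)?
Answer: 1004224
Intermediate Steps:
N(A) = 2*A*(45 + A) (N(A) = (45 + A)*(2*A) = 2*A*(45 + A))
272*N(26) = 272*(2*26*(45 + 26)) = 272*(2*26*71) = 272*3692 = 1004224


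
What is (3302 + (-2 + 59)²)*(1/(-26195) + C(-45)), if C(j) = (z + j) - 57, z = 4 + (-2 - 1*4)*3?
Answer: -19906006171/26195 ≈ -7.5992e+5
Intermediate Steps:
z = -14 (z = 4 + (-2 - 4)*3 = 4 - 6*3 = 4 - 18 = -14)
C(j) = -71 + j (C(j) = (-14 + j) - 57 = -71 + j)
(3302 + (-2 + 59)²)*(1/(-26195) + C(-45)) = (3302 + (-2 + 59)²)*(1/(-26195) + (-71 - 45)) = (3302 + 57²)*(-1/26195 - 116) = (3302 + 3249)*(-3038621/26195) = 6551*(-3038621/26195) = -19906006171/26195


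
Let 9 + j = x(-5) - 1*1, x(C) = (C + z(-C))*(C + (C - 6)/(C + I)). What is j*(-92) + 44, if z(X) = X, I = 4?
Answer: 964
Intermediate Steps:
x(C) = 0 (x(C) = (C - C)*(C + (C - 6)/(C + 4)) = 0*(C + (-6 + C)/(4 + C)) = 0)
j = -10 (j = -9 + (0 - 1*1) = -9 + (0 - 1) = -9 - 1 = -10)
j*(-92) + 44 = -10*(-92) + 44 = 920 + 44 = 964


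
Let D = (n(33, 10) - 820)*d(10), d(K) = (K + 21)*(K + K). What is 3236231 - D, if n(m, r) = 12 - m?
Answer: 3757651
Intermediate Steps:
d(K) = 2*K*(21 + K) (d(K) = (21 + K)*(2*K) = 2*K*(21 + K))
D = -521420 (D = ((12 - 1*33) - 820)*(2*10*(21 + 10)) = ((12 - 33) - 820)*(2*10*31) = (-21 - 820)*620 = -841*620 = -521420)
3236231 - D = 3236231 - 1*(-521420) = 3236231 + 521420 = 3757651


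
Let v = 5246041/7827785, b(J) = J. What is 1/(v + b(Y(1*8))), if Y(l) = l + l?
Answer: 7827785/130490601 ≈ 0.059987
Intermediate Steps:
Y(l) = 2*l
v = 5246041/7827785 (v = 5246041*(1/7827785) = 5246041/7827785 ≈ 0.67018)
1/(v + b(Y(1*8))) = 1/(5246041/7827785 + 2*(1*8)) = 1/(5246041/7827785 + 2*8) = 1/(5246041/7827785 + 16) = 1/(130490601/7827785) = 7827785/130490601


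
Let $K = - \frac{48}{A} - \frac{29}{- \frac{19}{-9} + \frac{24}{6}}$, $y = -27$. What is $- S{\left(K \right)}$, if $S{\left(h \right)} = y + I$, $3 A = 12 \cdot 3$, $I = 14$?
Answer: $13$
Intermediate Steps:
$A = 12$ ($A = \frac{12 \cdot 3}{3} = \frac{1}{3} \cdot 36 = 12$)
$K = - \frac{481}{55}$ ($K = - \frac{48}{12} - \frac{29}{- \frac{19}{-9} + \frac{24}{6}} = \left(-48\right) \frac{1}{12} - \frac{29}{\left(-19\right) \left(- \frac{1}{9}\right) + 24 \cdot \frac{1}{6}} = -4 - \frac{29}{\frac{19}{9} + 4} = -4 - \frac{29}{\frac{55}{9}} = -4 - \frac{261}{55} = - \frac{481}{55} \approx -8.7455$)
$S{\left(h \right)} = -13$ ($S{\left(h \right)} = -27 + 14 = -13$)
$- S{\left(K \right)} = \left(-1\right) \left(-13\right) = 13$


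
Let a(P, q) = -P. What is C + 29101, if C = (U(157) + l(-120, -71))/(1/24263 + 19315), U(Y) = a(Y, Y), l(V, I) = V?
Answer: 13637881437595/468639846 ≈ 29101.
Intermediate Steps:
U(Y) = -Y
C = -6720851/468639846 (C = (-1*157 - 120)/(1/24263 + 19315) = (-157 - 120)/(1/24263 + 19315) = -277/468639846/24263 = -277*24263/468639846 = -6720851/468639846 ≈ -0.014341)
C + 29101 = -6720851/468639846 + 29101 = 13637881437595/468639846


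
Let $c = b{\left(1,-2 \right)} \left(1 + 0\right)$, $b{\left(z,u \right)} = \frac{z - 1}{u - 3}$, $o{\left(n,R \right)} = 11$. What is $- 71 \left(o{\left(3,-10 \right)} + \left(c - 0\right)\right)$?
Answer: $-781$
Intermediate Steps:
$b{\left(z,u \right)} = \frac{-1 + z}{-3 + u}$
$c = 0$ ($c = \frac{-1 + 1}{-3 - 2} \left(1 + 0\right) = \frac{1}{-5} \cdot 0 \cdot 1 = \left(- \frac{1}{5}\right) 0 \cdot 1 = 0 \cdot 1 = 0$)
$- 71 \left(o{\left(3,-10 \right)} + \left(c - 0\right)\right) = - 71 \left(11 + \left(0 - 0\right)\right) = - 71 \left(11 + \left(0 + 0\right)\right) = - 71 \left(11 + 0\right) = - 71 \cdot 11 = \left(-1\right) 781 = -781$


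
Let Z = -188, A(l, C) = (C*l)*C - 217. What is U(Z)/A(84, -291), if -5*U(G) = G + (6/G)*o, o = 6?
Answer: 1769/334310389 ≈ 5.2915e-6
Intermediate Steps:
A(l, C) = -217 + l*C² (A(l, C) = l*C² - 217 = -217 + l*C²)
U(G) = -36/(5*G) - G/5 (U(G) = -(G + (6/G)*6)/5 = -(G + 36/G)/5 = -36/(5*G) - G/5)
U(Z)/A(84, -291) = ((⅕)*(-36 - 1*(-188)²)/(-188))/(-217 + 84*(-291)²) = ((⅕)*(-1/188)*(-36 - 1*35344))/(-217 + 84*84681) = ((⅕)*(-1/188)*(-36 - 35344))/(-217 + 7113204) = ((⅕)*(-1/188)*(-35380))/7112987 = (1769/47)*(1/7112987) = 1769/334310389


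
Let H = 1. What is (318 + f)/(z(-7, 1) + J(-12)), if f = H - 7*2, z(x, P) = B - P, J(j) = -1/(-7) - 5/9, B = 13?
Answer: 3843/146 ≈ 26.322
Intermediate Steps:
J(j) = -26/63 (J(j) = -1*(-⅐) - 5*⅑ = ⅐ - 5/9 = -26/63)
z(x, P) = 13 - P
f = -13 (f = 1 - 7*2 = 1 - 14 = -13)
(318 + f)/(z(-7, 1) + J(-12)) = (318 - 13)/((13 - 1*1) - 26/63) = 305/((13 - 1) - 26/63) = 305/(12 - 26/63) = 305/(730/63) = 305*(63/730) = 3843/146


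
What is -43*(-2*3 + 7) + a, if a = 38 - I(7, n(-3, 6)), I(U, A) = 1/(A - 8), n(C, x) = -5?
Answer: -64/13 ≈ -4.9231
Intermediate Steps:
I(U, A) = 1/(-8 + A)
a = 495/13 (a = 38 - 1/(-8 - 5) = 38 - 1/(-13) = 38 - 1*(-1/13) = 38 + 1/13 = 495/13 ≈ 38.077)
-43*(-2*3 + 7) + a = -43*(-2*3 + 7) + 495/13 = -43*(-6 + 7) + 495/13 = -43*1 + 495/13 = -43 + 495/13 = -64/13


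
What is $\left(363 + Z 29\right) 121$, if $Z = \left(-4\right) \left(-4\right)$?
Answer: $100067$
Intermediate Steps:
$Z = 16$
$\left(363 + Z 29\right) 121 = \left(363 + 16 \cdot 29\right) 121 = \left(363 + 464\right) 121 = 827 \cdot 121 = 100067$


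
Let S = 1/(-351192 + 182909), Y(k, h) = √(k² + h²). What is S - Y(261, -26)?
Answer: -1/168283 - √68797 ≈ -262.29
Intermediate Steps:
Y(k, h) = √(h² + k²)
S = -1/168283 (S = 1/(-168283) = -1/168283 ≈ -5.9424e-6)
S - Y(261, -26) = -1/168283 - √((-26)² + 261²) = -1/168283 - √(676 + 68121) = -1/168283 - √68797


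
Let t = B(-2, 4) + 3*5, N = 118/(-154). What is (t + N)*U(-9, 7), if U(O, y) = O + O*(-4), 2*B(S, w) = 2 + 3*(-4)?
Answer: 19197/77 ≈ 249.31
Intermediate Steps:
N = -59/77 (N = 118*(-1/154) = -59/77 ≈ -0.76623)
B(S, w) = -5 (B(S, w) = (2 + 3*(-4))/2 = (2 - 12)/2 = (½)*(-10) = -5)
U(O, y) = -3*O (U(O, y) = O - 4*O = -3*O)
t = 10 (t = -5 + 3*5 = -5 + 15 = 10)
(t + N)*U(-9, 7) = (10 - 59/77)*(-3*(-9)) = (711/77)*27 = 19197/77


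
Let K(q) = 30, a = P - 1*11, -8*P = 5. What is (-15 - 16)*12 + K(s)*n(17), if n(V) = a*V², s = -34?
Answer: -404643/4 ≈ -1.0116e+5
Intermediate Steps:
P = -5/8 (P = -⅛*5 = -5/8 ≈ -0.62500)
a = -93/8 (a = -5/8 - 1*11 = -5/8 - 11 = -93/8 ≈ -11.625)
n(V) = -93*V²/8
(-15 - 16)*12 + K(s)*n(17) = (-15 - 16)*12 + 30*(-93/8*17²) = -31*12 + 30*(-93/8*289) = -372 + 30*(-26877/8) = -372 - 403155/4 = -404643/4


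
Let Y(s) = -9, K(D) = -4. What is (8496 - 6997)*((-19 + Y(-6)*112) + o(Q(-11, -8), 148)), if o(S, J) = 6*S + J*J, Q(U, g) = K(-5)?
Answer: 31258647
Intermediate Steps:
Q(U, g) = -4
o(S, J) = J² + 6*S (o(S, J) = 6*S + J² = J² + 6*S)
(8496 - 6997)*((-19 + Y(-6)*112) + o(Q(-11, -8), 148)) = (8496 - 6997)*((-19 - 9*112) + (148² + 6*(-4))) = 1499*((-19 - 1008) + (21904 - 24)) = 1499*(-1027 + 21880) = 1499*20853 = 31258647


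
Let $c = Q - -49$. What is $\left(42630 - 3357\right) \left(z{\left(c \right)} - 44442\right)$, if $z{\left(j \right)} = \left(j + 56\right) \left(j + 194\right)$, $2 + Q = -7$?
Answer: $-863141994$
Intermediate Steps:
$Q = -9$ ($Q = -2 - 7 = -9$)
$c = 40$ ($c = -9 - -49 = -9 + 49 = 40$)
$z{\left(j \right)} = \left(56 + j\right) \left(194 + j\right)$
$\left(42630 - 3357\right) \left(z{\left(c \right)} - 44442\right) = \left(42630 - 3357\right) \left(\left(10864 + 40^{2} + 250 \cdot 40\right) - 44442\right) = 39273 \left(\left(10864 + 1600 + 10000\right) - 44442\right) = 39273 \left(22464 - 44442\right) = 39273 \left(-21978\right) = -863141994$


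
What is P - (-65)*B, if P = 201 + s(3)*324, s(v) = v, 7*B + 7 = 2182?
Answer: 149586/7 ≈ 21369.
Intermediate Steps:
B = 2175/7 (B = -1 + (⅐)*2182 = -1 + 2182/7 = 2175/7 ≈ 310.71)
P = 1173 (P = 201 + 3*324 = 201 + 972 = 1173)
P - (-65)*B = 1173 - (-65)*2175/7 = 1173 - 1*(-141375/7) = 1173 + 141375/7 = 149586/7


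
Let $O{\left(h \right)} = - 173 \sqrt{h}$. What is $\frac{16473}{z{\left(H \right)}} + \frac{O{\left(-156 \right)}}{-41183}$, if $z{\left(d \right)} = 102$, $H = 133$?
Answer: $\frac{323}{2} + \frac{346 i \sqrt{39}}{41183} \approx 161.5 + 0.052468 i$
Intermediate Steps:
$\frac{16473}{z{\left(H \right)}} + \frac{O{\left(-156 \right)}}{-41183} = \frac{16473}{102} + \frac{\left(-173\right) \sqrt{-156}}{-41183} = 16473 \cdot \frac{1}{102} + - 173 \cdot 2 i \sqrt{39} \left(- \frac{1}{41183}\right) = \frac{323}{2} + - 346 i \sqrt{39} \left(- \frac{1}{41183}\right) = \frac{323}{2} + \frac{346 i \sqrt{39}}{41183}$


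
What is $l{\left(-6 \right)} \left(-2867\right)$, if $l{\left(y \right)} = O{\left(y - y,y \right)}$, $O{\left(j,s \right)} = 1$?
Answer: $-2867$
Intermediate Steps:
$l{\left(y \right)} = 1$
$l{\left(-6 \right)} \left(-2867\right) = 1 \left(-2867\right) = -2867$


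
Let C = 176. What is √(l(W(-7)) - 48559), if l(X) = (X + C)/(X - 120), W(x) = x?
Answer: I*√783229574/127 ≈ 220.36*I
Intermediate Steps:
l(X) = (176 + X)/(-120 + X) (l(X) = (X + 176)/(X - 120) = (176 + X)/(-120 + X))
√(l(W(-7)) - 48559) = √((176 - 7)/(-120 - 7) - 48559) = √(169/(-127) - 48559) = √(-1/127*169 - 48559) = √(-169/127 - 48559) = √(-6167162/127) = I*√783229574/127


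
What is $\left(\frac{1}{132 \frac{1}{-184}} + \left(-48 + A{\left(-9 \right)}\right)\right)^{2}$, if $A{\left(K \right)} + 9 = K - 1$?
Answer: $\frac{5094049}{1089} \approx 4677.7$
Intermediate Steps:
$A{\left(K \right)} = -10 + K$ ($A{\left(K \right)} = -9 + \left(K - 1\right) = -9 + \left(-1 + K\right) = -10 + K$)
$\left(\frac{1}{132 \frac{1}{-184}} + \left(-48 + A{\left(-9 \right)}\right)\right)^{2} = \left(\frac{1}{132 \frac{1}{-184}} - 67\right)^{2} = \left(\frac{1}{132 \left(- \frac{1}{184}\right)} - 67\right)^{2} = \left(\frac{1}{- \frac{33}{46}} - 67\right)^{2} = \left(- \frac{46}{33} - 67\right)^{2} = \left(- \frac{2257}{33}\right)^{2} = \frac{5094049}{1089}$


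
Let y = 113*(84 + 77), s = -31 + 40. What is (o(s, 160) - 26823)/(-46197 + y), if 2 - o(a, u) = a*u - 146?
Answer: 28115/28004 ≈ 1.0040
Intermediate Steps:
s = 9
o(a, u) = 148 - a*u (o(a, u) = 2 - (a*u - 146) = 2 - (-146 + a*u) = 2 + (146 - a*u) = 148 - a*u)
y = 18193 (y = 113*161 = 18193)
(o(s, 160) - 26823)/(-46197 + y) = ((148 - 1*9*160) - 26823)/(-46197 + 18193) = ((148 - 1440) - 26823)/(-28004) = (-1292 - 26823)*(-1/28004) = -28115*(-1/28004) = 28115/28004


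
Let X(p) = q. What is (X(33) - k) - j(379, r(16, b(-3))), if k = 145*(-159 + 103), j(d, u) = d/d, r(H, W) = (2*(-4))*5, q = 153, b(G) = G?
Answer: 8272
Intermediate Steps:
r(H, W) = -40 (r(H, W) = -8*5 = -40)
X(p) = 153
j(d, u) = 1
k = -8120 (k = 145*(-56) = -8120)
(X(33) - k) - j(379, r(16, b(-3))) = (153 - 1*(-8120)) - 1*1 = (153 + 8120) - 1 = 8273 - 1 = 8272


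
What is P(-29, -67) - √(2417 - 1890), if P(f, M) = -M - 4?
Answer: 63 - √527 ≈ 40.044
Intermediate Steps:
P(f, M) = -4 - M
P(-29, -67) - √(2417 - 1890) = (-4 - 1*(-67)) - √(2417 - 1890) = (-4 + 67) - √527 = 63 - √527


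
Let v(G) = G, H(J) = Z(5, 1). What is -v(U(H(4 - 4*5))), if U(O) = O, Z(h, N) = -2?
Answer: 2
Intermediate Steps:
H(J) = -2
-v(U(H(4 - 4*5))) = -1*(-2) = 2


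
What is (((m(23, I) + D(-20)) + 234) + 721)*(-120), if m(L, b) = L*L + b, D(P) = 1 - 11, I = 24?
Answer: -179760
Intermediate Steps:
D(P) = -10
m(L, b) = b + L² (m(L, b) = L² + b = b + L²)
(((m(23, I) + D(-20)) + 234) + 721)*(-120) = ((((24 + 23²) - 10) + 234) + 721)*(-120) = ((((24 + 529) - 10) + 234) + 721)*(-120) = (((553 - 10) + 234) + 721)*(-120) = ((543 + 234) + 721)*(-120) = (777 + 721)*(-120) = 1498*(-120) = -179760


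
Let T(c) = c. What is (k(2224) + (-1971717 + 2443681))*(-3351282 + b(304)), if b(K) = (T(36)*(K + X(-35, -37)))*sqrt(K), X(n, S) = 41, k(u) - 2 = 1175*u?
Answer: -10339261282812 + 153271046880*sqrt(19) ≈ -9.6712e+12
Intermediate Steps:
k(u) = 2 + 1175*u
b(K) = sqrt(K)*(1476 + 36*K) (b(K) = (36*(K + 41))*sqrt(K) = (36*(41 + K))*sqrt(K) = (1476 + 36*K)*sqrt(K) = sqrt(K)*(1476 + 36*K))
(k(2224) + (-1971717 + 2443681))*(-3351282 + b(304)) = ((2 + 1175*2224) + (-1971717 + 2443681))*(-3351282 + 36*sqrt(304)*(41 + 304)) = ((2 + 2613200) + 471964)*(-3351282 + 36*(4*sqrt(19))*345) = (2613202 + 471964)*(-3351282 + 49680*sqrt(19)) = 3085166*(-3351282 + 49680*sqrt(19)) = -10339261282812 + 153271046880*sqrt(19)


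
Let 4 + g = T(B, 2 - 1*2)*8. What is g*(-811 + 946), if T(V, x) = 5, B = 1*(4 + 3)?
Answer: 4860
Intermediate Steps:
B = 7 (B = 1*7 = 7)
g = 36 (g = -4 + 5*8 = -4 + 40 = 36)
g*(-811 + 946) = 36*(-811 + 946) = 36*135 = 4860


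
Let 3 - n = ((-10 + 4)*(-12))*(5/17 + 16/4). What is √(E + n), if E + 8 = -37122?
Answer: I*√10819055/17 ≈ 193.48*I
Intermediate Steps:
E = -37130 (E = -8 - 37122 = -37130)
n = -5205/17 (n = 3 - (-10 + 4)*(-12)*(5/17 + 16/4) = 3 - (-6*(-12))*(5*(1/17) + 16*(¼)) = 3 - 72*(5/17 + 4) = 3 - 72*73/17 = 3 - 1*5256/17 = 3 - 5256/17 = -5205/17 ≈ -306.18)
√(E + n) = √(-37130 - 5205/17) = √(-636415/17) = I*√10819055/17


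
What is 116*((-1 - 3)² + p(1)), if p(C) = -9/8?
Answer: 3451/2 ≈ 1725.5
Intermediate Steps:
p(C) = -9/8 (p(C) = -9*⅛ = -9/8)
116*((-1 - 3)² + p(1)) = 116*((-1 - 3)² - 9/8) = 116*((-4)² - 9/8) = 116*(16 - 9/8) = 116*(119/8) = 3451/2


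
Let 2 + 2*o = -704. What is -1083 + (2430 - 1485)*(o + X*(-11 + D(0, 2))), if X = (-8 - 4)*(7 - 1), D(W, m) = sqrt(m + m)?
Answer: 277692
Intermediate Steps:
o = -353 (o = -1 + (1/2)*(-704) = -1 - 352 = -353)
D(W, m) = sqrt(2)*sqrt(m) (D(W, m) = sqrt(2*m) = sqrt(2)*sqrt(m))
X = -72 (X = -12*6 = -72)
-1083 + (2430 - 1485)*(o + X*(-11 + D(0, 2))) = -1083 + (2430 - 1485)*(-353 - 72*(-11 + sqrt(2)*sqrt(2))) = -1083 + 945*(-353 - 72*(-11 + 2)) = -1083 + 945*(-353 - 72*(-9)) = -1083 + 945*(-353 + 648) = -1083 + 945*295 = -1083 + 278775 = 277692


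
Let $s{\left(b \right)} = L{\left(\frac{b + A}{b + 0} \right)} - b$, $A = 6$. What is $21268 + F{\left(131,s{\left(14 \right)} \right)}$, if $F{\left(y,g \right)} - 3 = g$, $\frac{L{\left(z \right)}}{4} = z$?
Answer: $\frac{148839}{7} \approx 21263.0$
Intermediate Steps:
$L{\left(z \right)} = 4 z$
$s{\left(b \right)} = - b + \frac{4 \left(6 + b\right)}{b}$ ($s{\left(b \right)} = 4 \frac{b + 6}{b + 0} - b = 4 \frac{6 + b}{b} - b = \frac{4 \left(6 + b\right)}{b} - b = - b + \frac{4 \left(6 + b\right)}{b}$)
$F{\left(y,g \right)} = 3 + g$
$21268 + F{\left(131,s{\left(14 \right)} \right)} = 21268 + \left(3 + \left(4 - 14 + \frac{24}{14}\right)\right) = 21268 + \left(3 + \left(4 - 14 + 24 \cdot \frac{1}{14}\right)\right) = 21268 + \left(3 + \left(4 - 14 + \frac{12}{7}\right)\right) = 21268 + \left(3 - \frac{58}{7}\right) = 21268 - \frac{37}{7} = \frac{148839}{7}$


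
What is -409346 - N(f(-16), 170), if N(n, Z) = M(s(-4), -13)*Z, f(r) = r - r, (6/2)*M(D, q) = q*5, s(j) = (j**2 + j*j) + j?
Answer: -1216988/3 ≈ -4.0566e+5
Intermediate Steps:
s(j) = j + 2*j**2 (s(j) = (j**2 + j**2) + j = 2*j**2 + j = j + 2*j**2)
M(D, q) = 5*q/3 (M(D, q) = (q*5)/3 = (5*q)/3 = 5*q/3)
f(r) = 0
N(n, Z) = -65*Z/3 (N(n, Z) = ((5/3)*(-13))*Z = -65*Z/3)
-409346 - N(f(-16), 170) = -409346 - (-65)*170/3 = -409346 - 1*(-11050/3) = -409346 + 11050/3 = -1216988/3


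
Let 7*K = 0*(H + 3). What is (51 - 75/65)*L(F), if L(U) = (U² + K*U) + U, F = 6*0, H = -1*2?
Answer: 0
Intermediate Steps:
H = -2
F = 0
K = 0 (K = (0*(-2 + 3))/7 = (0*1)/7 = (⅐)*0 = 0)
L(U) = U + U² (L(U) = (U² + 0*U) + U = (U² + 0) + U = U² + U = U + U²)
(51 - 75/65)*L(F) = (51 - 75/65)*(0*(1 + 0)) = (51 - 75*1/65)*(0*1) = (51 - 15/13)*0 = (648/13)*0 = 0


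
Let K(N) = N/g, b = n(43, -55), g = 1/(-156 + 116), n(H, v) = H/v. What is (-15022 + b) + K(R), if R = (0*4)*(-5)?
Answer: -826253/55 ≈ -15023.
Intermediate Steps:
R = 0 (R = 0*(-5) = 0)
g = -1/40 (g = 1/(-40) = -1/40 ≈ -0.025000)
b = -43/55 (b = 43/(-55) = 43*(-1/55) = -43/55 ≈ -0.78182)
K(N) = -40*N (K(N) = N/(-1/40) = N*(-40) = -40*N)
(-15022 + b) + K(R) = (-15022 - 43/55) - 40*0 = -826253/55 + 0 = -826253/55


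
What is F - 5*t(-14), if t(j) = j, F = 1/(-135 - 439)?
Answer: 40179/574 ≈ 69.998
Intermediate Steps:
F = -1/574 (F = 1/(-574) = -1/574 ≈ -0.0017422)
F - 5*t(-14) = -1/574 - 5*(-14) = -1/574 + 70 = 40179/574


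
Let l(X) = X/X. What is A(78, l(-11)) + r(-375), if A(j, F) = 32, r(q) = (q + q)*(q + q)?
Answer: 562532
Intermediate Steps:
l(X) = 1
r(q) = 4*q² (r(q) = (2*q)*(2*q) = 4*q²)
A(78, l(-11)) + r(-375) = 32 + 4*(-375)² = 32 + 4*140625 = 32 + 562500 = 562532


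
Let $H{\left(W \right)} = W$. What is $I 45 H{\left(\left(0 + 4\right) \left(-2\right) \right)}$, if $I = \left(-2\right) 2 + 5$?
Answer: $-360$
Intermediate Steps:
$I = 1$ ($I = -4 + 5 = 1$)
$I 45 H{\left(\left(0 + 4\right) \left(-2\right) \right)} = 1 \cdot 45 \left(0 + 4\right) \left(-2\right) = 45 \cdot 4 \left(-2\right) = 45 \left(-8\right) = -360$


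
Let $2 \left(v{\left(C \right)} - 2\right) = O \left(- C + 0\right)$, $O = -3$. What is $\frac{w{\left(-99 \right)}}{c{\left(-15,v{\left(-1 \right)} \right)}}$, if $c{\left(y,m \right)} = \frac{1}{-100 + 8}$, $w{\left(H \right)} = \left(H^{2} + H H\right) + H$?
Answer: $-1794276$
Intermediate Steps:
$v{\left(C \right)} = 2 + \frac{3 C}{2}$ ($v{\left(C \right)} = 2 + \frac{\left(-3\right) \left(- C + 0\right)}{2} = 2 + \frac{\left(-3\right) \left(- C\right)}{2} = 2 + \frac{3 C}{2}$)
$w{\left(H \right)} = H + 2 H^{2}$ ($w{\left(H \right)} = \left(H^{2} + H^{2}\right) + H = 2 H^{2} + H = H + 2 H^{2}$)
$c{\left(y,m \right)} = - \frac{1}{92}$ ($c{\left(y,m \right)} = \frac{1}{-92} = - \frac{1}{92}$)
$\frac{w{\left(-99 \right)}}{c{\left(-15,v{\left(-1 \right)} \right)}} = \frac{\left(-99\right) \left(1 + 2 \left(-99\right)\right)}{- \frac{1}{92}} = - 99 \left(1 - 198\right) \left(-92\right) = \left(-99\right) \left(-197\right) \left(-92\right) = 19503 \left(-92\right) = -1794276$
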